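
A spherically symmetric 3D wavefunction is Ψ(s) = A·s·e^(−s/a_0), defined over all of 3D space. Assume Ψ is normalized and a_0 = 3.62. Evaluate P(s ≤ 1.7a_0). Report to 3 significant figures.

P ≈ 0.256

P = ∫ |Ψ|² 4πs² ds over s ≤ 1.7a_0.
Normalization gives A² = 1/(3·π·a_0^5).
In terms of u = s/a_0 (A², 4π and the length scale all cancel between numerator and denominator), P = [∫_{0}^{1.7} u^4·e^(-2·u) du] / [∫_{0}^{∞} u^4·e^(-2·u) du].
Using ∫ u^4·e^(-2·u) du = -(u^4/2 + u^3 + 3·u^2/2 + 3·u/2 + 3/4)·e^(-2·u), the numerator is ≈ 0.19186 and the denominator is 3/4.
Taking the ratio yields P = 0.2558.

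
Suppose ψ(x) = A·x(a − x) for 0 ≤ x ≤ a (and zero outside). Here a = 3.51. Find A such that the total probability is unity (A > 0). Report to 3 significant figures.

Normalization requires ∫|ψ|² dx = 1, integrated from 0 to a.
Expanding the polynomial and integrating term by term, carrying out the integral gives A² · a^5/30.
Plugging in a = 3.51 yields A = 0.2373.

A ≈ 0.237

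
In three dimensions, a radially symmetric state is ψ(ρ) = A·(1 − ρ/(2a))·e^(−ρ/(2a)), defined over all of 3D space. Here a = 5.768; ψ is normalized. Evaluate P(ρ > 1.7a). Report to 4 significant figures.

P ≈ 0.9479

Integrate the radial probability density 4πρ²|ψ|² over ρ > 1.7a.
The full normalization integral is A²·[8·π·a^3] = 1, fixing A².
Let u = ρ/a; then A², 4π and the length scale all cancel, so P = ∫_{1.7}^{∞} u^2·(1 - u/2)^2·e^(-u) du ÷ ∫_{0}^{∞} u^2·(1 - u/2)^2·e^(-u) du.
With ∫ u^2·(1 - u/2)^2·e^(-u) du = -(u^4/4 + u^2 + 2·u + 2)·e^(-u) + C, the region integral is ≈ 1.89589 and the full one is 2.
Taking the ratio yields P = 0.94795.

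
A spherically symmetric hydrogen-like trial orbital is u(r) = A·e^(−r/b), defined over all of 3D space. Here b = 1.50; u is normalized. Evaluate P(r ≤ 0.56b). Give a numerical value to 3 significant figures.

P = ∫ |u|² 4πr² dr over r ≤ 0.56b.
Normalization gives A² = 1/(π·b^3).
Substituting t = r/b, A², 4π and the length scale all cancel in the ratio: P = ∫_{0}^{0.56} t^2·e^(-2·t) dt / ∫_{0}^{∞} t^2·e^(-2·t) dt.
With ∫ t^2·e^(-2·t) dt = -(2·t^2 + 2·t + 1)·e^(-2·t)/4 + C, the region integral is 1/4 - 1717·e^(-28/25)/2500 and the full one is 1/4.
The region integral divided by the full integral gives P = 0.1036.

P ≈ 0.104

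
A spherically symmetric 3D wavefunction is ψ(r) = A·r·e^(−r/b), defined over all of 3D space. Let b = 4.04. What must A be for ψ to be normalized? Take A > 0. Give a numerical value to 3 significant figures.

Normalization requires ∫|ψ|² 4πr² dr = 1, integrated from 0 to ∞.
With ∫₀^∞ r^4 e^(−αr) dr = 4!/α^5, with ψ = A·r·e^(−r/b), the integral evaluates to A²·[3·π·b^5].
Setting this equal to 1 gives A² = 1/(3·π·b^5).
With b = 4.04: A² = 0.00009859 and A = 0.009929.

A ≈ 0.00993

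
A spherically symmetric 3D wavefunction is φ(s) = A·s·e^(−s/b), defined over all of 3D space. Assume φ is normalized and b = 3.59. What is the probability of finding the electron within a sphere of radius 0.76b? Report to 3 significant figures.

With dV = 4πs²ds, the probability is ∫|φ|² dV over s ≤ 0.76b.
A² is fixed by ∫₀^∞ 4πs²|φ|² ds = 1, i.e. A² = (3·π·b^5)^(−1).
In terms of u = s/b (A², 4π and the length scale all cancel between numerator and denominator), P = [∫_{0}^{0.76} u^4·e^(-2·u) du] / [∫_{0}^{∞} u^4·e^(-2·u) du].
With ∫ u^4·e^(-2·u) du = -(u^4/2 + u^3 + 3·u^2/2 + 3·u/2 + 3/4)·e^(-2·u) + C, the region integral is ≈ 0.014650 and the full one is 3/4.
This evaluates to P = 0.01953.

P ≈ 0.0195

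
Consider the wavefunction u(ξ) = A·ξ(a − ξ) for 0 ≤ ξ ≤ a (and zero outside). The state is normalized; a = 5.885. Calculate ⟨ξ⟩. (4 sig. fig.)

⟨ξ⟩ ≈ 2.943

⟨ξ⟩ = ∫ ξ |u|² dξ over the full domain.
The ratio of the moment integral to the normalization integral gives ⟨ξ⟩ = a/2.
With a = 5.885, ⟨ξ⟩ = 2.9425.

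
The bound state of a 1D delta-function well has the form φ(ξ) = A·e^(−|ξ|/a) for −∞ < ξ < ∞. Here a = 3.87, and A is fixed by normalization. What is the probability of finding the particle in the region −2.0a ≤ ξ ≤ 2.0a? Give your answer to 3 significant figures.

P ≈ 0.982

P = ∫_{−2.0a}^{2.0a} |φ(ξ)|² dξ.
With A² fixed by ∫|φ|² = 1, i.e. A² = (a)^(−1), substitute and integrate.
Both integrals are even about ξ = 0, so only the ξ ≥ 0 halves are needed (the factors of 2 cancel). Substituting u = ξ/a, A² and the length scale cancel in the ratio: P = ∫_{0}^{2.0} e^(-2·u) du / ∫_{0}^{∞} e^(-2·u) du.
With ∫ e^(-2·u) du = -e^(-2·u)/2 + C, the region integral is 1/2 - e^(-4)/2 and the full one is 1/2.
The result is P = 0.9817.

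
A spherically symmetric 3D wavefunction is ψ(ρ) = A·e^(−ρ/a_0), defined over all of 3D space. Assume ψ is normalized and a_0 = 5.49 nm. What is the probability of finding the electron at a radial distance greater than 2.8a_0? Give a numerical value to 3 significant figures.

P = ∫ |ψ|² 4πρ² dρ over ρ > 2.8a_0.
The full normalization integral is A²·[π·a_0^3] = 1, fixing A².
Let u = ρ/a_0; then A², 4π and the length scale all cancel, so P = ∫_{2.8}^{∞} u^2·e^(-2·u) du ÷ ∫_{0}^{∞} u^2·e^(-2·u) du.
Using ∫ u^2·e^(-2·u) du = -(2·u^2 + 2·u + 1)·e^(-2·u)/4, the numerator is 557·e^(-28/5)/100 and the denominator is 1/4.
This evaluates to P = 0.08239.

P ≈ 0.0824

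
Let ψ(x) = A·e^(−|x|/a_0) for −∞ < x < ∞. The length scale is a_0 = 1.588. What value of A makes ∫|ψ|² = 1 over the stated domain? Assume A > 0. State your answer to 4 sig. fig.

The normalization condition is ∫|ψ|² dx = 1 from −∞ to ∞.
With ∫₀^∞ x^0 e^(−αx) dx = 0!/α^1, with ψ = A·e^(−|x|/a_0), the integral evaluates to A²·[a_0].
Plugging in a_0 = 1.588 yields A = 0.79355.

A ≈ 0.7936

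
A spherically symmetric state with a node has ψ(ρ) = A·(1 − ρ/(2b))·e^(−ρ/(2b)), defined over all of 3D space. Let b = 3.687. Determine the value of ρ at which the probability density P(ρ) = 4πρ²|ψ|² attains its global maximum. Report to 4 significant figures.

Differentiate P(ρ) = 4πρ²|ψ|² with respect to ρ and set to zero.
Solving yields ρ = b·(√(5) + 3).
With b = 3.687, the most probable radial distance is 19.305.

ρ ≈ 19.31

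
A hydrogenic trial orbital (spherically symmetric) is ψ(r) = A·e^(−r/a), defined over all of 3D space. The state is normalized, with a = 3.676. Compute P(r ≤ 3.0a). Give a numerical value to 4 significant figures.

P ≈ 0.9380

With dV = 4πr²dr, the probability is ∫|ψ|² dV over r ≤ 3.0a.
The full normalization integral is A²·[π·a^3] = 1, fixing A².
Substituting u = r/a, A², 4π and the length scale all cancel in the ratio: P = ∫_{0}^{3.0} u^2·e^(-2·u) du / ∫_{0}^{∞} u^2·e^(-2·u) du.
An antiderivative of u^2·e^(-2·u) is -(2·u^2 + 2·u + 1)·e^(-2·u)/4; evaluating from 0 to 3.0 gives 1/4 - 25·e^(-6)/4, while the full integral is 1/4.
The region integral divided by the full integral gives P = 0.93803.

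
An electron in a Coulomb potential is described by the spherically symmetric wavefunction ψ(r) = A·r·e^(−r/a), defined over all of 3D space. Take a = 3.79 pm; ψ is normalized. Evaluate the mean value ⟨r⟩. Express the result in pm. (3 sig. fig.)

⟨r⟩ ≈ 9.48 pm

By definition ⟨r⟩ = ∫ r |ψ(r)|² 4πr² dr.
The ratio of the moment integral to the normalization integral gives ⟨r⟩ = 5·a/2.
Putting a = 3.79 gives 9.475.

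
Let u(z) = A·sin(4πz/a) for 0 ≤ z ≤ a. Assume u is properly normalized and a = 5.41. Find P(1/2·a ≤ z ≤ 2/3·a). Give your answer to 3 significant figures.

P ≈ 0.201

|u|² is the probability density, so P = ∫_{1/2·a}^{2/3·a} |u|² dz.
The normalization integral ∫|u|²dz over the whole domain equals a/2·A², and A² cancels in the ratio.
In terms of t = z/a (A² and the length scale cancel between numerator and denominator), P = [∫_{1/2}^{2/3} sin(4·π·t)^2 dt] / [∫_{0}^{1} sin(4·π·t)^2 dt].
Using ∫ sin(4·π·t)^2 dt = t/2 - sin(4·π·t)·cos(4·π·t)/(8·π), the numerator is √(3)/(32·π) + 1/12 and the denominator is 1/2.
The result is P = (√(3)/16 + π/6)/π.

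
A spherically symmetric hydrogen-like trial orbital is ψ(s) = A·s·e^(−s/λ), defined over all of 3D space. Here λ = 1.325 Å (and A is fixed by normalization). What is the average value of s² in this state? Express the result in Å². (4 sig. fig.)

⟨s^2⟩ ≈ 13.17 Å^2

⟨s²⟩ = ∫ s^2 |ψ|² 4πs² ds over the full domain.
Using ∫₀^∞ sⁿ e^(−αs) ds = n!/αⁿ⁺¹, evaluating both integrals, ⟨s²⟩ = 15·λ^2/2.
Putting λ = 1.325 gives 13.167.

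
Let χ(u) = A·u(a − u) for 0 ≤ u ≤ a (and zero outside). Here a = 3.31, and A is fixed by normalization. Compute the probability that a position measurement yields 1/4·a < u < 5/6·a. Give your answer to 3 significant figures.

P = ∫_{1/4·a}^{5/6·a} |χ(u)|² du.
Since A² = 1/(a^5/30), this is the region integral divided by the full normalization integral.
Substituting t = u/a, A² and the length scale cancel in the ratio: P = ∫_{1/4}^{5/6} t^2·(1 - t)^2 dt / ∫_{0}^{1} t^2·(1 - t)^2 dt.
An antiderivative of t^2·(1 - t)^2 is t^3·(6·t^2 - 15·t + 10)/30; evaluating from 1/4 to 5/6 gives ≈ 0.028700, while the full integral is 1/30.
The result is P = 0.8610.

P ≈ 0.861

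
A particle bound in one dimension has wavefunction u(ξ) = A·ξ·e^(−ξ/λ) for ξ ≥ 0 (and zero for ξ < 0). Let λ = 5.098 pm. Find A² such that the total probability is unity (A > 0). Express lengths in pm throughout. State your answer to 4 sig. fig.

We need A² ∫|f|² dξ = 1, taking the integral from 0 to ∞.
Recall ∫₀^∞ ξ^m e^(−ξ/β) dξ = m!·β^(m+1), ∫|u|² dξ = A²·(λ^3/4).
Setting this equal to 1 gives A² = 1/(λ^3/4).
Plugging in λ = 5.098 yields A = 0.17375.

A^2 ≈ 0.03019 pm^(-3)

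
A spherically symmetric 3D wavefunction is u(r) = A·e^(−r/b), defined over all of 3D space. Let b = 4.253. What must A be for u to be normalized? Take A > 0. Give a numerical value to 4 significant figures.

Require ∫ |u|² 4πr² dr = 1 over the whole domain.
The angular integral contributes 4π, leaving ∫₀^∞ r²|u|² dr.
With ∫₀^∞ r^2 e^(−αr) dr = 2!/α^3, carrying out the integral gives A² · π·b^3.
Setting this equal to 1 gives A² = 1/(π·b^3).
Plugging in b = 4.253 yields A = 0.064325.

A ≈ 0.06433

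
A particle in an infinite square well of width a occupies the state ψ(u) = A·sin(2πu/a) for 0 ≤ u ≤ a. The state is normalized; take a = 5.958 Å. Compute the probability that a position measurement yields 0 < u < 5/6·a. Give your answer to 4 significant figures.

The probability is P = ∫ |ψ|² du over [0, 5/6·a].
Since A² = 1/(a/2), this is the region integral divided by the full normalization integral.
In terms of t = u/a (A² and the length scale cancel between numerator and denominator), P = [∫_{0}^{5/6} sin(2·π·t)^2 dt] / [∫_{0}^{1} sin(2·π·t)^2 dt].
With ∫ sin(2·π·t)^2 dt = t/2 - sin(4·π·t)/(8·π) + C, the region integral is √(3)/(16·π) + 5/12 and the full one is 1/2.
This works out to P = √(3)/(8·π) + 5/6.

P ≈ 0.9022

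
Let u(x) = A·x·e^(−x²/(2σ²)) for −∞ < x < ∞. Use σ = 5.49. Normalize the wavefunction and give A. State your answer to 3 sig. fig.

Require ∫ |u|² dx = 1 over the whole domain.
Differentiating ∫e^(−αx²) dx = √(π/α) under α to get the higher moments, ∫|u|² dx = A²·(√(π)·σ^3/2).
So A² = (√(π)·σ^3/2)^(−1).
Substituting σ = 5.49 gives A² = 0.006819, so A = 0.08258.

A ≈ 0.0826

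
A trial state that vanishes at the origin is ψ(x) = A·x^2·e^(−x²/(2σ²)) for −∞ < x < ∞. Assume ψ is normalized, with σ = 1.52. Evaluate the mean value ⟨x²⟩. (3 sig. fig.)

The expectation value is the |ψ|²-weighted average of x^2: ∫ x^2|ψ|² dx.
Since the A² factors cancel between numerator and denominator, ⟨x²⟩ = 5·σ^2/2.
Putting σ = 1.52 gives 5.776.

⟨x^2⟩ ≈ 5.78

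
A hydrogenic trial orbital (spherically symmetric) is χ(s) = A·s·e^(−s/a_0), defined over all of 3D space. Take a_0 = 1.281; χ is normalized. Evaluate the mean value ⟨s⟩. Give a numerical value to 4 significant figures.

⟨s⟩ ≈ 3.203

By definition ⟨s⟩ = ∫ s |χ(s)|² 4πs² ds.
Using ∫₀^∞ sⁿ e^(−αs) ds = n!/αⁿ⁺¹, evaluating both integrals, ⟨s⟩ = 5·a_0/2.
Putting a_0 = 1.281 gives 3.2025.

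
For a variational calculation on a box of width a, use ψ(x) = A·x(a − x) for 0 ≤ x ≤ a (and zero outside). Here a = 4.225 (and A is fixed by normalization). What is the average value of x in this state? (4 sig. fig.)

The expectation value is the |ψ|²-weighted average of x: ∫ x|ψ|² dx.
Expanding the polynomial and integrating term by term, the ratio of the moment integral to the normalization integral gives ⟨x⟩ = a/2.
Putting a = 4.225 gives 2.1125.

⟨x⟩ ≈ 2.113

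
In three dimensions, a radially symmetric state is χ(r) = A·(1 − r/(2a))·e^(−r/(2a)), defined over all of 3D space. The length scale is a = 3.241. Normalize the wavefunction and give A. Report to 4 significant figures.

A ≈ 0.03419

Normalization requires ∫|χ|² 4πr² dr = 1, integrated from 0 to ∞.
(Spherical symmetry: dV = 4πr² dr.)
With χ = A·(1 − r/(2a))·e^(−r/(2a)), the integral evaluates to A²·[8·π·a^3].
Plugging in a = 3.241 yields A = 0.034187.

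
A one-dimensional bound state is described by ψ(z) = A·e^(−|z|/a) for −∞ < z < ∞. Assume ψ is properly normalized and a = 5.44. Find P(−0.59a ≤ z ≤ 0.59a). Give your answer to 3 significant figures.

The probability is P = ∫ |ψ|² dz over [−0.59a, 0.59a].
Since A² = 1/(a), this is the region integral divided by the full normalization integral.
Both integrals are even about z = 0, so only the z ≥ 0 halves are needed (the factors of 2 cancel). Let u = z/a; then A² and the length scale cancel, so P = ∫_{0}^{0.59} e^(-2·u) du ÷ ∫_{0}^{∞} e^(-2·u) du.
Using ∫ e^(-2·u) du = -e^(-2·u)/2, the numerator is 1/2 - e^(-59/50)/2 and the denominator is 1/2.
This works out to P = 0.6927.

P ≈ 0.693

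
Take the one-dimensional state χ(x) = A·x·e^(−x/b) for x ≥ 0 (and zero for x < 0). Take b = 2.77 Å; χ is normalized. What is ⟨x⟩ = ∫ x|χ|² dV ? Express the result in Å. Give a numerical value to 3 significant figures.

By definition ⟨x⟩ = ∫ x |χ(x)|² dx.
Using ∫₀^∞ xⁿ e^(−αx) dx = n!/αⁿ⁺¹, the ratio of the moment integral to the normalization integral gives ⟨x⟩ = 3·b/2.
Putting b = 2.77 gives 4.155.

⟨x⟩ ≈ 4.16 Å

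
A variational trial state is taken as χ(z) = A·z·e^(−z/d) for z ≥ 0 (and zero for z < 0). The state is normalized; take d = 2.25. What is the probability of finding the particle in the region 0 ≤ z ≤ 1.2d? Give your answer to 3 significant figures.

The probability is P = ∫ |χ|² dz over [0, 1.2d].
Since A² = 1/(d^3/4), this is the region integral divided by the full normalization integral.
In terms of u = z/d (A² and the length scale cancel between numerator and denominator), P = [∫_{0}^{1.2} u^2·e^(-2·u) du] / [∫_{0}^{∞} u^2·e^(-2·u) du].
With ∫ u^2·e^(-2·u) du = -(2·u^2 + 2·u + 1)·e^(-2·u)/4 + C, the region integral is 1/4 - 157·e^(-12/5)/100 and the full one is 1/4.
This works out to P = 0.4303.

P ≈ 0.430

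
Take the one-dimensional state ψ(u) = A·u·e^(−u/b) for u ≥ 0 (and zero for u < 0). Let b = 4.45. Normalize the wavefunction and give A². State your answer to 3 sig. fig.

A^2 ≈ 0.0454

We need A² ∫|f|² du = 1, taking the integral from 0 to ∞.
Using ∫₀^∞ uⁿ e^(−αu) du = n!/αⁿ⁺¹, with ψ = A·u·e^(−u/b), the integral evaluates to A²·[b^3/4].
Hence A² = 1/[b^3/4].
With b = 4.45: A² = 0.04539 and A = 0.2131.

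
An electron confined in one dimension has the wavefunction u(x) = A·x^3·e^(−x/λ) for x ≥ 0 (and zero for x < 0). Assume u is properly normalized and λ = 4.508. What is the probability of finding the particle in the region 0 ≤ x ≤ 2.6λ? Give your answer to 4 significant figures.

|u|² is the probability density, so P = ∫_{0}^{2.6λ} |u|² dx.
The normalization integral ∫|u|²dx over the whole domain equals 45·λ^7/8·A², and A² cancels in the ratio.
Let t = x/λ; then A² and the length scale cancel, so P = ∫_{0}^{2.6} t^6·e^(-2·t) dt ÷ ∫_{0}^{∞} t^6·e^(-2·t) dt.
Using ∫ t^6·e^(-2·t) dt = -(4·t^6 + 12·t^5 + 30·t^4 + 60·t^3 + 90·t^2 + 90·t + 45)·e^(-2·t)/8, the numerator is ≈ 1.50529 and the denominator is 45/8.
Taking the ratio, P = 0.26761.

P ≈ 0.2676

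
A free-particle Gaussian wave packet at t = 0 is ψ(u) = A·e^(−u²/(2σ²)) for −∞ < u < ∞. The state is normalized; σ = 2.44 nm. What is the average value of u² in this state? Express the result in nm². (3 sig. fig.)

By definition ⟨u²⟩ = ∫ u^2 |ψ(u)|² du.
With ∫_{−∞}^{∞} u^(2m) e^(−αu²) du = (2m−1)!!·√π / (2^m α^(m+1/2)), since the A² factors cancel between numerator and denominator, ⟨u²⟩ = σ^2/2.
Putting σ = 2.44 gives 2.977.

⟨u^2⟩ ≈ 2.98 nm^2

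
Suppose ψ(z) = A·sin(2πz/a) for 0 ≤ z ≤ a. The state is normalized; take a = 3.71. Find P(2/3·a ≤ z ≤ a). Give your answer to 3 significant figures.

|ψ|² is the probability density, so P = ∫_{2/3·a}^{a} |ψ|² dz.
With A² fixed by ∫|ψ|² = 1, i.e. A² = (a/2)^(−1), substitute and integrate.
Let u = z/a; then A² and the length scale cancel, so P = ∫_{2/3}^{1} sin(2·π·u)^2 du ÷ ∫_{0}^{1} sin(2·π·u)^2 du.
Using ∫ sin(2·π·u)^2 du = u/2 - sin(4·π·u)/(8·π), the numerator is √(3)/(16·π) + 1/6 and the denominator is 1/2.
Taking the ratio, P = (√(3)/8 + π/3)/π.

P ≈ 0.402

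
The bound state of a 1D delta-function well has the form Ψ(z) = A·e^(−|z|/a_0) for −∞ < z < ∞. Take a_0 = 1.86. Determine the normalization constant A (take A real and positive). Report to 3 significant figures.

Normalization requires ∫|Ψ|² dz = 1, integrated from −∞ to ∞.
Recall ∫₀^∞ z^m e^(−z/β) dz = m!·β^(m+1), the integral (without the A² prefactor) comes out to a_0.
Hence A² = 1/[a_0].
Substituting a_0 = 1.86 gives A² = 0.5376, so A = 0.7332.

A ≈ 0.733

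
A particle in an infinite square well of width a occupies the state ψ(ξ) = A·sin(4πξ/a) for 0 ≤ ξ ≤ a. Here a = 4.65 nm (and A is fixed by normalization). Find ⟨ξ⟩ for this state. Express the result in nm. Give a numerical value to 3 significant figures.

By definition ⟨ξ⟩ = ∫ ξ |ψ(ξ)|² dξ.
Evaluating both integrals, ⟨ξ⟩ = a/2.
Putting a = 4.65 gives 2.325.

⟨ξ⟩ ≈ 2.33 nm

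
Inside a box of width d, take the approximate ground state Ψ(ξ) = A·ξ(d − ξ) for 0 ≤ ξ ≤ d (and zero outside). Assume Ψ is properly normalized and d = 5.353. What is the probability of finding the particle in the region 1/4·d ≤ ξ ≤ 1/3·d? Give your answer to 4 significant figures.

P = ∫_{1/4·d}^{1/3·d} |Ψ(ξ)|² dξ.
Since A² = 1/(d^5/30), this is the region integral divided by the full normalization integral.
In terms of u = ξ/d (A² and the length scale cancel between numerator and denominator), P = [∫_{1/4}^{1/3} u^2·(1 - u)^2 du] / [∫_{0}^{1} u^2·(1 - u)^2 du].
With ∫ u^2·(1 - u)^2 du = u^3·(6·u^2 - 15·u + 10)/30 + C, the region integral is ≈ 0.00354536 and the full one is 1/30.
Taking the ratio, P = 0.10636.

P ≈ 0.1064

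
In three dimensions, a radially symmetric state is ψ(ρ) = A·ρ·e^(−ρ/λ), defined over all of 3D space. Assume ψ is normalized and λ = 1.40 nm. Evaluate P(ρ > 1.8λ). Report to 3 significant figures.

P = ∫ |ψ|² 4πρ² dρ over ρ > 1.8λ.
Normalization gives A² = 1/(3·π·λ^5).
Let u = ρ/λ; then A², 4π and the length scale all cancel, so P = ∫_{1.8}^{∞} u^4·e^(-2·u) du ÷ ∫_{0}^{∞} u^4·e^(-2·u) du.
An antiderivative of u^4·e^(-2·u) is -(u^4/2 + u^3 + 3·u^2/2 + 3·u/2 + 3/4)·e^(-2·u); evaluating from 1.8 to ∞ gives ≈ 0.52983, while the full integral is 3/4.
This evaluates to P = 0.7064.

P ≈ 0.706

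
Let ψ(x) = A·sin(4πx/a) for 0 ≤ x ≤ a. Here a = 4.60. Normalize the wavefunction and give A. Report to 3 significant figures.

The normalization condition is ∫|ψ|² dx = 1 from 0 to a.
With ∫₀^a sin²(nπx/a) dx = a/2, with ψ = A·sin(4πx/a), the integral evaluates to A²·[a/2].
Setting this equal to 1 gives A² = 1/(a/2).
Plugging in a = 4.60 yields A = 0.6594.

A ≈ 0.659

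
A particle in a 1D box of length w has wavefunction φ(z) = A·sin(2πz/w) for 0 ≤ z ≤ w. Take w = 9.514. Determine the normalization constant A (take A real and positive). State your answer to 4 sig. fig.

A ≈ 0.4585

We need A² ∫|f|² dz = 1, taking the integral from 0 to w.
The integral (without the A² prefactor) comes out to w/2.
With w = 9.514: A² = 0.21022 and A = 0.45849.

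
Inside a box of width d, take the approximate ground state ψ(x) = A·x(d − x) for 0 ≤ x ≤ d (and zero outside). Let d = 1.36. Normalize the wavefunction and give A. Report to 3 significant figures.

Require ∫ |ψ|² dx = 1 over the whole domain.
Expanding the polynomial and integrating term by term, the integral (without the A² prefactor) comes out to d^5/30.
So A² = (d^5/30)^(−1).
Substituting d = 1.36 gives A² = 6.448, so A = 2.539.

A ≈ 2.54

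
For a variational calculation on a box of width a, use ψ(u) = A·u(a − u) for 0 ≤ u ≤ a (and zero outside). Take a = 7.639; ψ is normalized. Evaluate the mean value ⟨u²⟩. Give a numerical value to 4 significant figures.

⟨u^2⟩ ≈ 16.67

The expectation value is the |ψ|²-weighted average of u^2: ∫ u^2|ψ|² du.
Since the A² factors cancel between numerator and denominator, ⟨u²⟩ = 2·a^2/7.
Putting a = 7.639 gives 16.673.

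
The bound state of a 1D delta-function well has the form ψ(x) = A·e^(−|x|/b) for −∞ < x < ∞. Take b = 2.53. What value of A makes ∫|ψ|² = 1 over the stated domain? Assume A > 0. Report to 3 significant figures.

A ≈ 0.629

We need A² ∫|f|² dx = 1, taking the integral from −∞ to ∞.
∫|ψ|² dx = A²·(b).
Setting this equal to 1 gives A² = 1/(b).
With b = 2.53: A² = 0.3953 and A = 0.6287.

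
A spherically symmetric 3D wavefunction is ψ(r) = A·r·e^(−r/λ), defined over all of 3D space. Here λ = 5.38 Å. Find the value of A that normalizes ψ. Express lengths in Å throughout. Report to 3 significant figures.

The normalization condition is ∫|ψ|² 4πr² dr = 1 from 0 to ∞.
(Spherical symmetry: dV = 4πr² dr.)
With ψ = A·r·e^(−r/λ), the integral evaluates to A²·[3·π·λ^5].
Plugging in λ = 5.38 yields A = 0.004852.

A ≈ 0.00485 Å^(-5/2)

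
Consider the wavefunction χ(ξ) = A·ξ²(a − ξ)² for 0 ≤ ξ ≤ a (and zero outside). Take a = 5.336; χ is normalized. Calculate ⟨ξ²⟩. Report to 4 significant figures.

⟨ξ^2⟩ ≈ 7.765

⟨ξ²⟩ = ∫ ξ^2 |χ|² dξ over the full domain.
Expanding the polynomial and integrating term by term, the ratio of the moment integral to the normalization integral gives ⟨ξ²⟩ = 3·a^2/11.
Putting a = 5.336 gives 7.7653.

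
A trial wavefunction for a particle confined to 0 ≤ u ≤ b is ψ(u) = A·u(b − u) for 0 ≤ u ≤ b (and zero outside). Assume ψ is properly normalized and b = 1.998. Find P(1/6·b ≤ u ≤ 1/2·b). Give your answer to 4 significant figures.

|ψ|² is the probability density, so P = ∫_{1/6·b}^{1/2·b} |ψ|² du.
The normalization integral ∫|ψ|²du over the whole domain equals b^5/30·A², and A² cancels in the ratio.
Let t = u/b; then A² and the length scale cancel, so P = ∫_{1/6}^{1/2} t^2·(1 - t)^2 dt ÷ ∫_{0}^{1} t^2·(1 - t)^2 dt.
An antiderivative of t^2·(1 - t)^2 is t^3·(6·t^2 - 15·t + 10)/30; evaluating from 1/6 to 1/2 gives ≈ 0.0154835, while the full integral is 1/30.
The result is P = 301/648.

P ≈ 0.4645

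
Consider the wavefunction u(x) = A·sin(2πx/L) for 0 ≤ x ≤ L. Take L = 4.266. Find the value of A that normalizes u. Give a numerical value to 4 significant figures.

We need A² ∫|f|² dx = 1, taking the integral from 0 to L.
The integral (without the A² prefactor) comes out to L/2.
Setting this equal to 1 gives A² = 1/(L/2).
With L = 4.266: A² = 0.46882 and A = 0.68471.

A ≈ 0.6847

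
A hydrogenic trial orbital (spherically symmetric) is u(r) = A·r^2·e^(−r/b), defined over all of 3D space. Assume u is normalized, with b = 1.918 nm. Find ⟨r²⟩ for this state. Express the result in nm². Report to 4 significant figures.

The expectation value is the |u|²-weighted average of r^2: ∫ r^2|u|² 4πr² dr.
The ratio of the moment integral to the normalization integral gives ⟨r²⟩ = 14·b^2.
With b = 1.918, ⟨r^2⟩ = 51.502.

⟨r^2⟩ ≈ 51.50 nm^2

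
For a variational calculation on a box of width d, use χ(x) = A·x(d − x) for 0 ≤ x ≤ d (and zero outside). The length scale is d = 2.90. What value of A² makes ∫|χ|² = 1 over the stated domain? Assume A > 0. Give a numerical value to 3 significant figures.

We need A² ∫|f|² dx = 1, taking the integral from 0 to d.
∫|χ|² dx = A²·(d^5/30).
Substituting d = 2.90 gives A² = 0.1463, so A = 0.3824.

A^2 ≈ 0.146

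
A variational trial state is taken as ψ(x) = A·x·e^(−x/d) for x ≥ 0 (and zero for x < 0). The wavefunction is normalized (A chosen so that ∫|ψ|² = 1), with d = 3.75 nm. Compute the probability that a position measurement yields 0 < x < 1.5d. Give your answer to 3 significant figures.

P ≈ 0.577

P = ∫_{0}^{1.5d} |ψ(x)|² dx.
The normalization integral ∫|ψ|²dx over the whole domain equals d^3/4·A², and A² cancels in the ratio.
In terms of u = x/d (A² and the length scale cancel between numerator and denominator), P = [∫_{0}^{1.5} u^2·e^(-2·u) du] / [∫_{0}^{∞} u^2·e^(-2·u) du].
With ∫ u^2·e^(-2·u) du = -(2·u^2 + 2·u + 1)·e^(-2·u)/4 + C, the region integral is 1/4 - 17·e^(-3)/8 and the full one is 1/4.
The result is P = 0.5768.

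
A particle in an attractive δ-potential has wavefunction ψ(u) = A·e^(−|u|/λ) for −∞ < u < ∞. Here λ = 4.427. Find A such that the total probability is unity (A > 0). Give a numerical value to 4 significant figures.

A ≈ 0.4753

Normalization requires ∫|ψ|² du = 1, integrated from −∞ to ∞.
∫|ψ|² du = A²·(λ).
Hence A² = 1/[λ].
With λ = 4.427: A² = 0.22589 and A = 0.47528.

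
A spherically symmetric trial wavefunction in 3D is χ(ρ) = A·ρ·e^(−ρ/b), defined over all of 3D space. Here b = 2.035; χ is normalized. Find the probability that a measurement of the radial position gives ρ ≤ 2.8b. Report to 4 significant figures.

P = ∫ |χ|² 4πρ² dρ over ρ ≤ 2.8b.
Normalization gives A² = 1/(3·π·b^5).
Substituting u = ρ/b, A², 4π and the length scale all cancel in the ratio: P = ∫_{0}^{2.8} u^4·e^(-2·u) du / ∫_{0}^{∞} u^4·e^(-2·u) du.
An antiderivative of u^4·e^(-2·u) is -(u^4/2 + u^3 + 3·u^2/2 + 3·u/2 + 3/4)·e^(-2·u); evaluating from 0 to 2.8 gives ≈ 0.493387, while the full integral is 3/4.
This evaluates to P = 0.65785.

P ≈ 0.6578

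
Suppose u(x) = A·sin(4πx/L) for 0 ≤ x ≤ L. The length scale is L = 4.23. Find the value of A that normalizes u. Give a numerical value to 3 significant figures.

A ≈ 0.688

Normalization requires ∫|u|² dx = 1, integrated from 0 to L.
With ∫₀^L sin²(nπx/L) dx = L/2, with u = A·sin(4πx/L), the integral evaluates to A²·[L/2].
Substituting L = 4.23 gives A² = 0.4728, so A = 0.6876.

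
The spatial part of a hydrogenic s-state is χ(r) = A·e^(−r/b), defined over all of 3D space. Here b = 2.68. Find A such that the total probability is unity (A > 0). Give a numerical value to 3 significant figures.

A ≈ 0.129

The normalization condition is ∫|χ|² 4πr² dr = 1 from 0 to ∞.
With χ = A·e^(−r/b), the integral evaluates to A²·[π·b^3].
With b = 2.68: A² = 0.01654 and A = 0.1286.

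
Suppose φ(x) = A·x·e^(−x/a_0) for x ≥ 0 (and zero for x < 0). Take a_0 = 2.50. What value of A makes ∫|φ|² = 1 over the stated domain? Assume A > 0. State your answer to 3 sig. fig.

The normalization condition is ∫|φ|² dx = 1 from 0 to ∞.
With ∫₀^∞ x^2 e^(−αx) dx = 2!/α^3, with φ = A·x·e^(−x/a_0), the integral evaluates to A²·[a_0^3/4].
So A² = (a_0^3/4)^(−1).
With a_0 = 2.50: A² = 0.2560 and A = 0.5060.

A ≈ 0.506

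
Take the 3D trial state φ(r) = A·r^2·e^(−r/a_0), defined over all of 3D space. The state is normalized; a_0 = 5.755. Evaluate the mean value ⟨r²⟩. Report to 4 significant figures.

⟨r²⟩ = ∫ r^2 |φ|² 4πr² dr over the full domain.
Recall ∫₀^∞ r^m e^(−r/β) dr = m!·β^(m+1), evaluating both integrals, ⟨r²⟩ = 14·a_0^2.
With a_0 = 5.755, ⟨r^2⟩ = 463.68.

⟨r^2⟩ ≈ 463.7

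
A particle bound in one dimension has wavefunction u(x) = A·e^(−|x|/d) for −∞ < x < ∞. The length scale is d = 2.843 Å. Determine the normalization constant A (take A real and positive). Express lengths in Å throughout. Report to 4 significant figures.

Require ∫ |u|² dx = 1 over the whole domain.
Carrying out the integral gives A² · d.
So A² = (d)^(−1).
With d = 2.843: A² = 0.35174 and A = 0.59308.

A ≈ 0.5931 Å^(-1/2)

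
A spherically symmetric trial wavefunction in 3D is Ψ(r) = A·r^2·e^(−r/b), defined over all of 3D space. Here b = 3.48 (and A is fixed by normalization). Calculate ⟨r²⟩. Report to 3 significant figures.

⟨r²⟩ = ∫ r^2 |Ψ|² 4πr² dr over the full domain.
With ∫₀^∞ r^8 e^(−αr) dr = 8!/α^9, since the A² factors cancel between numerator and denominator, ⟨r²⟩ = 14·b^2.
Putting b = 3.48 gives 169.5.

⟨r^2⟩ ≈ 170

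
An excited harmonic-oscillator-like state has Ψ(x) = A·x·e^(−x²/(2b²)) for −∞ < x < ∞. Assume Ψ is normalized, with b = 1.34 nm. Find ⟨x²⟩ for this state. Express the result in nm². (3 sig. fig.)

⟨x^2⟩ ≈ 2.69 nm^2

By definition ⟨x²⟩ = ∫ x^2 |Ψ(x)|² dx.
Since the A² factors cancel between numerator and denominator, ⟨x²⟩ = 3·b^2/2.
Putting b = 1.34 gives 2.693.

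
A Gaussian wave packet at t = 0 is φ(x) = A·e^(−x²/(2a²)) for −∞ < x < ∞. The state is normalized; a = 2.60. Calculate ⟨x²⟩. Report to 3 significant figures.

⟨x^2⟩ ≈ 3.38

By definition ⟨x²⟩ = ∫ x^2 |φ(x)|² dx.
Using the Gaussian integral ∫_{−∞}^{∞} e^(−αx²) dx = √(π/α), evaluating both integrals, ⟨x²⟩ = a^2/2.
Putting a = 2.60 gives 3.380.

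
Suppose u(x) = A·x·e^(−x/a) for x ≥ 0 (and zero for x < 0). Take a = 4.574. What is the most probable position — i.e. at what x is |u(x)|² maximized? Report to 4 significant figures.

x ≈ 4.574

Set d/dx [|u(x)|²] = 0 and solve for x > 0.
This gives x = a.
With a = 4.574, the most probable position is 4.5740.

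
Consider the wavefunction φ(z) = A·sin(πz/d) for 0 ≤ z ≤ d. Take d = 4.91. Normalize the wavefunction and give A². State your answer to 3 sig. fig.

We need A² ∫|f|² dz = 1, taking the integral from 0 to d.
Using sin²θ = (1 − cos 2θ)/2, the integral (without the A² prefactor) comes out to d/2.
Plugging in d = 4.91 yields A = 0.6382.

A^2 ≈ 0.407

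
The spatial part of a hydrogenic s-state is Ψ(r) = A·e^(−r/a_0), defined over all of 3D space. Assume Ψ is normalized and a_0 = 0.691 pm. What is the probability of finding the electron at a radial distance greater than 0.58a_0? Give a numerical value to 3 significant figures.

P ≈ 0.888

P = ∫ |Ψ|² 4πr² dr over r > 0.58a_0.
Normalization gives A² = 1/(π·a_0^3).
Substituting u = r/a_0, A², 4π and the length scale all cancel in the ratio: P = ∫_{0.58}^{∞} u^2·e^(-2·u) du / ∫_{0}^{∞} u^2·e^(-2·u) du.
With ∫ u^2·e^(-2·u) du = -(2·u^2 + 2·u + 1)·e^(-2·u)/4 + C, the region integral is 3541·e^(-29/25)/5000 and the full one is 1/4.
The region integral divided by the full integral gives P = 0.8880.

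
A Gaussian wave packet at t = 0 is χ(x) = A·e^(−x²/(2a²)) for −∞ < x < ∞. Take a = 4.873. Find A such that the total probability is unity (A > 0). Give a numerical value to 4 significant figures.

Require ∫ |χ|² dx = 1 over the whole domain.
Differentiating ∫e^(−αx²) dx = √(π/α) under α to get the higher moments, the integral (without the A² prefactor) comes out to √(π)·a.
Hence A² = 1/[√(π)·a].
With a = 4.873: A² = 0.11578 and A = 0.34026.

A ≈ 0.3403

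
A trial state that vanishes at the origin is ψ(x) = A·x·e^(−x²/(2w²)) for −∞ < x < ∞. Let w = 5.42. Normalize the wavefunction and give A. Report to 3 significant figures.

Normalization requires ∫|ψ|² dx = 1, integrated from −∞ to ∞.
The integral (without the A² prefactor) comes out to √(π)·w^3/2.
Substituting w = 5.42 gives A² = 0.007087, so A = 0.08418.

A ≈ 0.0842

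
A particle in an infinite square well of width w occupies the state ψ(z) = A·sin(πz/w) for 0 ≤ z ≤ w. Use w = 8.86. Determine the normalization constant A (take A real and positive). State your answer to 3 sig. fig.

A ≈ 0.475

Require ∫ |ψ|² dz = 1 over the whole domain.
With ∫₀^w sin²(nπz/w) dz = w/2, the integral (without the A² prefactor) comes out to w/2.
With w = 8.86: A² = 0.2257 and A = 0.4751.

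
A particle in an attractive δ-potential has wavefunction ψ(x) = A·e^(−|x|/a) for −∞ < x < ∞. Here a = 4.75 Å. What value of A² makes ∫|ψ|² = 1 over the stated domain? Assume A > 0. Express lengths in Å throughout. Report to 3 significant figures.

A^2 ≈ 0.211 Å^(-1)

Require ∫ |ψ|² dx = 1 over the whole domain.
Carrying out the integral gives A² · a.
So A² = (a)^(−1).
Plugging in a = 4.75 yields A = 0.4588.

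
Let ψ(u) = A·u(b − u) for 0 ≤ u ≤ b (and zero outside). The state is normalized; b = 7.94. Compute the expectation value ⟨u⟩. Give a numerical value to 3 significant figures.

The expectation value is the |ψ|²-weighted average of u: ∫ u|ψ|² du.
Expanding the polynomial and integrating term by term, evaluating both integrals, ⟨u⟩ = b/2.
Putting b = 7.94 gives 3.970.

⟨u⟩ ≈ 3.97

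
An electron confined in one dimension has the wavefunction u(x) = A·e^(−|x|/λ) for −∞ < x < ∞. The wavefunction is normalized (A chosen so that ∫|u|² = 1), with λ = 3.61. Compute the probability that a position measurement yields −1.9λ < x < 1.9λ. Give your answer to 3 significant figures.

|u|² is the probability density, so P = ∫_{−1.9λ}^{1.9λ} |u|² dx.
Since A² = 1/(λ), this is the region integral divided by the full normalization integral.
By symmetry take twice the x ≥ 0 contribution in numerator and denominator; the 2's cancel. In terms of t = x/λ (A² and the length scale cancel between numerator and denominator), P = [∫_{0}^{1.9} e^(-2·t) dt] / [∫_{0}^{∞} e^(-2·t) dt].
With ∫ e^(-2·t) dt = -e^(-2·t)/2 + C, the region integral is 1/2 - e^(-19/5)/2 and the full one is 1/2.
The result is P = 0.9776.

P ≈ 0.978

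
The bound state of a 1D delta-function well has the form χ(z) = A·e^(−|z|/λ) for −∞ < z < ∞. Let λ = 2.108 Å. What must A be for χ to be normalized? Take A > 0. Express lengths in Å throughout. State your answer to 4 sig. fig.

A ≈ 0.6888 Å^(-1/2)

Require ∫ |χ|² dz = 1 over the whole domain.
Using ∫₀^∞ zⁿ e^(−αz) dz = n!/αⁿ⁺¹, carrying out the integral gives A² · λ.
Hence A² = 1/[λ].
With λ = 2.108: A² = 0.47438 and A = 0.68875.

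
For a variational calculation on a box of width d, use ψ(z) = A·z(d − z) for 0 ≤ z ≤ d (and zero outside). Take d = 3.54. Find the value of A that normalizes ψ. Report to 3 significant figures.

A ≈ 0.232

The normalization condition is ∫|ψ|² dz = 1 from 0 to d.
Carrying out the integral gives A² · d^5/30.
With d = 3.54: A² = 0.05396 and A = 0.2323.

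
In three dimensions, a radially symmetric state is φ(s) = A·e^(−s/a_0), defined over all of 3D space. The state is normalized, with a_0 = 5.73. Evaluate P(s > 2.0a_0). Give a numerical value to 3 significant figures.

With dV = 4πs²ds, the probability is ∫|φ|² dV over s > 2.0a_0.
The full normalization integral is A²·[π·a_0^3] = 1, fixing A².
Let u = s/a_0; then A², 4π and the length scale all cancel, so P = ∫_{2.0}^{∞} u^2·e^(-2·u) du ÷ ∫_{0}^{∞} u^2·e^(-2·u) du.
With ∫ u^2·e^(-2·u) du = -(2·u^2 + 2·u + 1)·e^(-2·u)/4 + C, the region integral is 13·e^(-4)/4 and the full one is 1/4.
Taking the ratio yields P = 0.2381.

P ≈ 0.238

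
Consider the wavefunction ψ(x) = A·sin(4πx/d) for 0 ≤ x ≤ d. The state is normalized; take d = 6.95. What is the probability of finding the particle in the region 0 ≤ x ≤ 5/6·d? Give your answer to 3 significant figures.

P = ∫_{0}^{5/6·d} |ψ(x)|² dx.
The normalization integral ∫|ψ|²dx over the whole domain equals d/2·A², and A² cancels in the ratio.
Substituting u = x/d, A² and the length scale cancel in the ratio: P = ∫_{0}^{5/6} sin(4·π·u)^2 du / ∫_{0}^{1} sin(4·π·u)^2 du.
With ∫ sin(4·π·u)^2 du = u/2 - sin(4·π·u)·cos(4·π·u)/(8·π) + C, the region integral is -√(3)/(32·π) + 5/12 and the full one is 1/2.
This works out to P = -√(3)/(16·π) + 5/6.

P ≈ 0.799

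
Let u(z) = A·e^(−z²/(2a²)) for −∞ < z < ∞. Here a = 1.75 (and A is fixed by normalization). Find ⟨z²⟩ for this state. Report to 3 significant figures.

By definition ⟨z²⟩ = ∫ z^2 |u(z)|² dz.
Evaluating both integrals, ⟨z²⟩ = a^2/2.
Putting a = 1.75 gives 1.531.

⟨z^2⟩ ≈ 1.53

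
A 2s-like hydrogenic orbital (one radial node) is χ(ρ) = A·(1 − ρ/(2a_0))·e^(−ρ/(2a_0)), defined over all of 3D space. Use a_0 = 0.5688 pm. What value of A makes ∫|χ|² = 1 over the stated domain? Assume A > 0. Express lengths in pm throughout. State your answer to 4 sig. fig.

A ≈ 0.4650 pm^(-3/2)

Normalization requires ∫|χ|² 4πρ² dρ = 1, integrated from 0 to ∞.
In 3D with spherical symmetry the volume element is 4πρ² dρ.
∫|χ|² 4πρ² dρ = A²·(8·π·a_0^3).
Setting this equal to 1 gives A² = 1/(8·π·a_0^3).
Substituting a_0 = 0.5688 gives A² = 0.21621, so A = 0.46499.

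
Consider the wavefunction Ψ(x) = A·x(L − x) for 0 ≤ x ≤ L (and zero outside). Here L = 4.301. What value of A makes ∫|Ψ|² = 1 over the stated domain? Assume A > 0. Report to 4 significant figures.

A ≈ 0.1428

We need A² ∫|f|² dx = 1, taking the integral from 0 to L.
Expanding the polynomial and integrating term by term, ∫|Ψ|² dx = A²·(L^5/30).
So A² = (L^5/30)^(−1).
Plugging in L = 4.301 yields A = 0.14277.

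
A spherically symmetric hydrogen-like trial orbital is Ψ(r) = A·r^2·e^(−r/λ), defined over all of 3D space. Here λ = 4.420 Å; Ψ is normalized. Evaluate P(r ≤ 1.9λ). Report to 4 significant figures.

P = ∫ |Ψ|² 4πr² dr over r ≤ 1.9λ.
The full normalization integral is A²·[45·π·λ^7/2] = 1, fixing A².
In terms of u = r/λ (A², 4π and the length scale all cancel between numerator and denominator), P = [∫_{0}^{1.9} u^6·e^(-2·u) du] / [∫_{0}^{∞} u^6·e^(-2·u) du].
An antiderivative of u^6·e^(-2·u) is -(4·u^6 + 12·u^5 + 30·u^4 + 60·u^3 + 90·u^2 + 90·u + 45)·e^(-2·u)/8; evaluating from 0 to 1.9 gives ≈ 0.511270, while the full integral is 45/8.
Taking the ratio yields P = 0.090892.

P ≈ 0.09089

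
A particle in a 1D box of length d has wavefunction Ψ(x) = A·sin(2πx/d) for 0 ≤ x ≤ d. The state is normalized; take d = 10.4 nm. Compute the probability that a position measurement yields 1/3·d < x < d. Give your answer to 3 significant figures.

P = ∫_{1/3·d}^{d} |Ψ(x)|² dx.
With A² fixed by ∫|Ψ|² = 1, i.e. A² = (d/2)^(−1), substitute and integrate.
In terms of u = x/d (A² and the length scale cancel between numerator and denominator), P = [∫_{1/3}^{1} sin(2·π·u)^2 du] / [∫_{0}^{1} sin(2·π·u)^2 du].
With ∫ sin(2·π·u)^2 du = u/2 - sin(4·π·u)/(8·π) + C, the region integral is -√(3)/(16·π) + 1/3 and the full one is 1/2.
This works out to P = -√(3)/(8·π) + 2/3.

P ≈ 0.598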